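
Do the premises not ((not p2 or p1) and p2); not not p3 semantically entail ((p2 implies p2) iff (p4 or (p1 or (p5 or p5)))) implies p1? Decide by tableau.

No

Initial set: {not ((not p2 or p1) and p2); not not p3; not (((p2 implies p2) iff (p4 or (p1 or (p5 or p5)))) implies p1)}.
not not p3: drop double negation, giving p3.
not (((p2 implies p2) iff (p4 or (p1 or (p5 or p5)))) implies p1): α-rule — add ((p2 implies p2) iff (p4 or (p1 or (p5 or p5)))), not p1.
not ((not p2 or p1) and p2): β-rule — branch into not (not p2 or p1)  //  not p2.
  branch 1 (add not (not p2 or p1)):
    not (not p2 or p1): α-rule — add not not p2, not p1.
    ((p2 implies p2) iff (p4 or (p1 or (p5 or p5)))): β-rule — branch into (p2 implies p2), (p4 or (p1 or (p5 or p5)))  //  not (p2 implies p2), not (p4 or (p1 or (p5 or p5))).
      branch 1.1 (add (p2 implies p2), (p4 or (p1 or (p5 or p5)))):
        (p2 implies p2): β-rule — branch into not p2  //  p2.
          branch 1.1.1 (add not p2):
            × closes — contains both p2 and not p2.
          branch 1.1.2 (add p2):
            (p4 or (p1 or (p5 or p5))): β-rule — branch into p4  //  (p1 or (p5 or p5)).
              branch 1.1.2.1 (add p4):
                ○ open, literals {p1=0, p2=1, p3=1, p4=1}.
              branch 1.1.2.2 (add (p1 or (p5 or p5))):
                (p1 or (p5 or p5)): β-rule — branch into p1  //  (p5 or p5).
                  branch 1.1.2.2.1 (add p1):
                    × closes — contains both p1 and not p1.
                  branch 1.1.2.2.2 (add (p5 or p5)):
                    (p5 or p5): β-rule — branch into p5  //  p5.
                      branch 1.1.2.2.2.1 (add p5):
                        ○ open, literals {p1=0, p2=1, p3=1, p5=1}.
                      branch 1.1.2.2.2.2 (add p5):
                        ○ open, literals {p1=0, p2=1, p3=1, p5=1}.
      branch 1.2 (add not (p2 implies p2), not (p4 or (p1 or (p5 or p5)))):
        not (p2 implies p2): α-rule — add p2, not p2.
        × closes — contains both p2 and not p2.
  branch 2 (add not p2):
    ((p2 implies p2) iff (p4 or (p1 or (p5 or p5)))): β-rule — branch into (p2 implies p2), (p4 or (p1 or (p5 or p5)))  //  not (p2 implies p2), not (p4 or (p1 or (p5 or p5))).
      branch 2.1 (add (p2 implies p2), (p4 or (p1 or (p5 or p5)))):
        (p2 implies p2): β-rule — branch into not p2  //  p2.
          branch 2.1.1 (add not p2):
            (p4 or (p1 or (p5 or p5))): β-rule — branch into p4  //  (p1 or (p5 or p5)).
              branch 2.1.1.1 (add p4):
                ○ open, literals {p1=0, p2=0, p3=1, p4=1}.
              branch 2.1.1.2 (add (p1 or (p5 or p5))):
                (p1 or (p5 or p5)): β-rule — branch into p1  //  (p5 or p5).
                  branch 2.1.1.2.1 (add p1):
                    × closes — contains both p1 and not p1.
                  branch 2.1.1.2.2 (add (p5 or p5)):
                    (p5 or p5): β-rule — branch into p5  //  p5.
                      branch 2.1.1.2.2.1 (add p5):
                        ○ open, literals {p1=0, p2=0, p3=1, p5=1}.
                      branch 2.1.1.2.2.2 (add p5):
                        ○ open, literals {p1=0, p2=0, p3=1, p5=1}.
          branch 2.1.2 (add p2):
            × closes — contains both p2 and not p2.
      branch 2.2 (add not (p2 implies p2), not (p4 or (p1 or (p5 or p5)))):
        not (p2 implies p2): α-rule — add p2, not p2.
        × closes — contains both p2 and not p2.
6 branches closed, 6 open.
An open branch gives a countermodel: p1=0, p2=1, p3=1, p4=1 (unmentioned atoms arbitrary); the premises hold there but the conclusion fails.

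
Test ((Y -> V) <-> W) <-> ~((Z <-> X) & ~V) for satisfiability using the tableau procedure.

Satisfiable

Initial set: {(((Y -> V) <-> W) <-> ~((Z <-> X) & ~V))}.
(((Y -> V) <-> W) <-> ~((Z <-> X) & ~V)): β-rule — branch into ((Y -> V) <-> W), ~((Z <-> X) & ~V)  //  ~((Y -> V) <-> W), ~~((Z <-> X) & ~V).
  branch 1 (add ((Y -> V) <-> W), ~((Z <-> X) & ~V)):
    ((Y -> V) <-> W): β-rule — branch into (Y -> V), W  //  ~(Y -> V), ~W.
      branch 1.1 (add (Y -> V), W):
        ~((Z <-> X) & ~V): β-rule — branch into ~(Z <-> X)  //  ~~V.
          branch 1.1.1 (add ~(Z <-> X)):
            (Y -> V): β-rule — branch into ~Y  //  V.
              branch 1.1.1.1 (add ~Y):
                ~(Z <-> X): β-rule — branch into Z, ~X  //  ~Z, X.
                  branch 1.1.1.1.1 (add Z, ~X):
                    ○ open, literals {W=1, X=0, Y=0, Z=1}.
                  branch 1.1.1.1.2 (add ~Z, X):
                    ○ open, literals {W=1, X=1, Y=0, Z=0}.
              branch 1.1.1.2 (add V):
                ~(Z <-> X): β-rule — branch into Z, ~X  //  ~Z, X.
                  branch 1.1.1.2.1 (add Z, ~X):
                    ○ open, literals {V=1, W=1, X=0, Z=1}.
                  branch 1.1.1.2.2 (add ~Z, X):
                    ○ open, literals {V=1, W=1, X=1, Z=0}.
          branch 1.1.2 (add ~~V):
            (Y -> V): β-rule — branch into ~Y  //  V.
              branch 1.1.2.1 (add ~Y):
                ○ open, literals {V=1, W=1, Y=0}.
              branch 1.1.2.2 (add V):
                ○ open, literals {V=1, W=1}.
      branch 1.2 (add ~(Y -> V), ~W):
        ~(Y -> V): α-rule — add Y, ~V.
        ~((Z <-> X) & ~V): β-rule — branch into ~(Z <-> X)  //  ~~V.
          branch 1.2.1 (add ~(Z <-> X)):
            ~(Z <-> X): β-rule — branch into Z, ~X  //  ~Z, X.
              branch 1.2.1.1 (add Z, ~X):
                ○ open, literals {V=0, W=0, X=0, Y=1, Z=1}.
              branch 1.2.1.2 (add ~Z, X):
                ○ open, literals {V=0, W=0, X=1, Y=1, Z=0}.
          branch 1.2.2 (add ~~V):
            × closes — contains both V and ~V.
  branch 2 (add ~((Y -> V) <-> W), ~~((Z <-> X) & ~V)):
    ~~((Z <-> X) & ~V): α-rule — add (Z <-> X), ~V.
    ~((Y -> V) <-> W): β-rule — branch into (Y -> V), ~W  //  ~(Y -> V), W.
      branch 2.1 (add (Y -> V), ~W):
        (Z <-> X): β-rule — branch into Z, X  //  ~Z, ~X.
          branch 2.1.1 (add Z, X):
            (Y -> V): β-rule — branch into ~Y  //  V.
              branch 2.1.1.1 (add ~Y):
                ○ open, literals {V=0, W=0, X=1, Y=0, Z=1}.
              branch 2.1.1.2 (add V):
                × closes — contains both V and ~V.
          branch 2.1.2 (add ~Z, ~X):
            (Y -> V): β-rule — branch into ~Y  //  V.
              branch 2.1.2.1 (add ~Y):
                ○ open, literals {V=0, W=0, X=0, Y=0, Z=0}.
              branch 2.1.2.2 (add V):
                × closes — contains both V and ~V.
      branch 2.2 (add ~(Y -> V), W):
        ~(Y -> V): α-rule — add Y, ~V.
        (Z <-> X): β-rule — branch into Z, X  //  ~Z, ~X.
          branch 2.2.1 (add Z, X):
            ○ open, literals {V=0, W=1, X=1, Y=1, Z=1}.
          branch 2.2.2 (add ~Z, ~X):
            ○ open, literals {V=0, W=1, X=0, Y=1, Z=0}.
3 branches closed, 12 open.
An open branch gives a satisfying assignment: W=1, X=0, Y=0, Z=1.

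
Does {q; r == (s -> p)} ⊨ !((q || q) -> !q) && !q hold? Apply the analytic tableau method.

Initial set: {q; (r == (s -> p)); !(!((q || q) -> !q) && !q)}.
(r == (s -> p)): β-rule — branch into r, (s -> p)  //  !r, !(s -> p).
  branch 1 (add r, (s -> p)):
    !(!((q || q) -> !q) && !q): β-rule — branch into !!((q || q) -> !q)  //  !!q.
      branch 1.1 (add !!((q || q) -> !q)):
        (s -> p): β-rule — branch into !s  //  p.
          branch 1.1.1 (add !s):
            !!((q || q) -> !q): β-rule — branch into !(q || q)  //  !q.
              branch 1.1.1.1 (add !(q || q)):
                !(q || q): α-rule — add !q, !q.
                × closes — contains both q and !q.
              branch 1.1.1.2 (add !q):
                × closes — contains both q and !q.
          branch 1.1.2 (add p):
            !!((q || q) -> !q): β-rule — branch into !(q || q)  //  !q.
              branch 1.1.2.1 (add !(q || q)):
                !(q || q): α-rule — add !q, !q.
                × closes — contains both q and !q.
              branch 1.1.2.2 (add !q):
                × closes — contains both q and !q.
      branch 1.2 (add !!q):
        (s -> p): β-rule — branch into !s  //  p.
          branch 1.2.1 (add !s):
            ○ open, literals {q=T, r=T, s=F}.
          branch 1.2.2 (add p):
            ○ open, literals {p=T, q=T, r=T}.
  branch 2 (add !r, !(s -> p)):
    !(s -> p): α-rule — add s, !p.
    !(!((q || q) -> !q) && !q): β-rule — branch into !!((q || q) -> !q)  //  !!q.
      branch 2.1 (add !!((q || q) -> !q)):
        !!((q || q) -> !q): β-rule — branch into !(q || q)  //  !q.
          branch 2.1.1 (add !(q || q)):
            !(q || q): α-rule — add !q, !q.
            × closes — contains both q and !q.
          branch 2.1.2 (add !q):
            × closes — contains both q and !q.
      branch 2.2 (add !!q):
        ○ open, literals {p=F, q=T, r=F, s=T}.
6 branches closed, 3 open.
An open branch gives a countermodel: q=T, r=T, s=F (unmentioned atoms arbitrary); the premises hold there but the conclusion fails.

No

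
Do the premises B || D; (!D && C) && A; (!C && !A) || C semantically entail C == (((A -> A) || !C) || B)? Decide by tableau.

Yes

Initial set: {(B || D); ((!D && C) && A); ((!C && !A) || C); !(C == (((A -> A) || !C) || B))}.
((!D && C) && A): α-rule — add (!D && C), A.
(!D && C): α-rule — add !D, C.
(B || D): β-rule — branch into B  //  D.
  branch 1 (add B):
    ((!C && !A) || C): β-rule — branch into (!C && !A)  //  C.
      branch 1.1 (add (!C && !A)):
        (!C && !A): α-rule — add !C, !A.
        × closes — contains both C and !C.
      branch 1.2 (add C):
        !(C == (((A -> A) || !C) || B)): β-rule — branch into C, !(((A -> A) || !C) || B)  //  !C, (((A -> A) || !C) || B).
          branch 1.2.1 (add C, !(((A -> A) || !C) || B)):
            !(((A -> A) || !C) || B): α-rule — add !((A -> A) || !C), !B.
            × closes — contains both B and !B.
          branch 1.2.2 (add !C, (((A -> A) || !C) || B)):
            × closes — contains both C and !C.
  branch 2 (add D):
    × closes — contains both D and !D.
All 4 branches close.
Every branch closed, so the premises entail the conclusion.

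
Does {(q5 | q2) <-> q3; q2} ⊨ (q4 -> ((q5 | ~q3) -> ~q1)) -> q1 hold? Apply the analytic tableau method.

Initial set: {((q5 | q2) <-> q3); q2; ~((q4 -> ((q5 | ~q3) -> ~q1)) -> q1)}.
~((q4 -> ((q5 | ~q3) -> ~q1)) -> q1): α-rule — add (q4 -> ((q5 | ~q3) -> ~q1)), ~q1.
((q5 | q2) <-> q3): β-rule — branch into (q5 | q2), q3  //  ~(q5 | q2), ~q3.
  branch 1 (add (q5 | q2), q3):
    (q4 -> ((q5 | ~q3) -> ~q1)): β-rule — branch into ~q4  //  ((q5 | ~q3) -> ~q1).
      branch 1.1 (add ~q4):
        (q5 | q2): β-rule — branch into q5  //  q2.
          branch 1.1.1 (add q5):
            ○ open, literals {q1=false, q2=true, q3=true, q4=false, q5=true}.
          branch 1.1.2 (add q2):
            ○ open, literals {q1=false, q2=true, q3=true, q4=false}.
      branch 1.2 (add ((q5 | ~q3) -> ~q1)):
        (q5 | q2): β-rule — branch into q5  //  q2.
          branch 1.2.1 (add q5):
            ((q5 | ~q3) -> ~q1): β-rule — branch into ~(q5 | ~q3)  //  ~q1.
              branch 1.2.1.1 (add ~(q5 | ~q3)):
                ~(q5 | ~q3): α-rule — add ~q5, ~~q3.
                × closes — contains both q5 and ~q5.
              branch 1.2.1.2 (add ~q1):
                ○ open, literals {q1=false, q2=true, q3=true, q5=true}.
          branch 1.2.2 (add q2):
            ((q5 | ~q3) -> ~q1): β-rule — branch into ~(q5 | ~q3)  //  ~q1.
              branch 1.2.2.1 (add ~(q5 | ~q3)):
                ~(q5 | ~q3): α-rule — add ~q5, ~~q3.
                ○ open, literals {q1=false, q2=true, q3=true, q5=false}.
              branch 1.2.2.2 (add ~q1):
                ○ open, literals {q1=false, q2=true, q3=true}.
  branch 2 (add ~(q5 | q2), ~q3):
    ~(q5 | q2): α-rule — add ~q5, ~q2.
    × closes — contains both q2 and ~q2.
2 branches closed, 5 open.
An open branch gives a countermodel: q1=false, q2=true, q3=true, q4=false, q5=true (unmentioned atoms arbitrary); the premises hold there but the conclusion fails.

No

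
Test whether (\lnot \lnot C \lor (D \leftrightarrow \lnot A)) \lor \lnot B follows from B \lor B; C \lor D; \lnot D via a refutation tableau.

Yes

Initial set: {(B \lor B); (C \lor D); \lnot D; \lnot ((\lnot \lnot C \lor (D \leftrightarrow \lnot A)) \lor \lnot B)}.
\lnot ((\lnot \lnot C \lor (D \leftrightarrow \lnot A)) \lor \lnot B): α-rule — add \lnot (\lnot \lnot C \lor (D \leftrightarrow \lnot A)), \lnot \lnot B.
\lnot (\lnot \lnot C \lor (D \leftrightarrow \lnot A)): α-rule — add \lnot \lnot \lnot C, \lnot (D \leftrightarrow \lnot A).
\lnot \lnot \lnot C: drop double negation, giving \lnot C.
(B \lor B): β-rule — branch into B  //  B.
  branch 1 (add B):
    (C \lor D): β-rule — branch into C  //  D.
      branch 1.1 (add C):
        × closes — contains both C and \lnot C.
      branch 1.2 (add D):
        × closes — contains both D and \lnot D.
  branch 2 (add B):
    (C \lor D): β-rule — branch into C  //  D.
      branch 2.1 (add C):
        × closes — contains both C and \lnot C.
      branch 2.2 (add D):
        × closes — contains both D and \lnot D.
All 4 branches close.
Every branch closed, so the premises entail the conclusion.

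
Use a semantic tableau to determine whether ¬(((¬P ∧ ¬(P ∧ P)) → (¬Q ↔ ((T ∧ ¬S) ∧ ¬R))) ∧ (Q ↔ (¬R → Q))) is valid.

Not valid

Assume the negation and expand:
Initial set: {F ¬(((¬P ∧ ¬(P ∧ P)) → (¬Q ↔ ((T ∧ ¬S) ∧ ¬R))) ∧ (Q ↔ (¬R → Q)))}.
F ¬(((¬P ∧ ¬(P ∧ P)) → (¬Q ↔ ((T ∧ ¬S) ∧ ¬R))) ∧ (Q ↔ (¬R → Q))): α-rule — add T ((¬P ∧ ¬(P ∧ P)) → (¬Q ↔ ((T ∧ ¬S) ∧ ¬R))), T (Q ↔ (¬R → Q)).
T ((¬P ∧ ¬(P ∧ P)) → (¬Q ↔ ((T ∧ ¬S) ∧ ¬R))): β-rule — branch into F (¬P ∧ ¬(P ∧ P))  //  T (¬Q ↔ ((T ∧ ¬S) ∧ ¬R)).
  branch 1 (add F (¬P ∧ ¬(P ∧ P))):
    T (Q ↔ (¬R → Q)): β-rule — branch into T Q, T (¬R → Q)  //  F Q, F (¬R → Q).
      branch 1.1 (add T Q, T (¬R → Q)):
        F (¬P ∧ ¬(P ∧ P)): β-rule — branch into F ¬P  //  F ¬(P ∧ P).
          branch 1.1.1 (add F ¬P):
            T (¬R → Q): β-rule — branch into F ¬R  //  T Q.
              branch 1.1.1.1 (add F ¬R):
                ○ open, literals {P=true, Q=true, R=true}.
              branch 1.1.1.2 (add T Q):
                ○ open, literals {P=true, Q=true}.
          branch 1.1.2 (add F ¬(P ∧ P)):
            F ¬(P ∧ P): α-rule — add T P, T P.
            T (¬R → Q): β-rule — branch into F ¬R  //  T Q.
              branch 1.1.2.1 (add F ¬R):
                ○ open, literals {P=true, Q=true, R=true}.
              branch 1.1.2.2 (add T Q):
                ○ open, literals {P=true, Q=true}.
      branch 1.2 (add F Q, F (¬R → Q)):
        F (¬R → Q): α-rule — add T ¬R, F Q.
        F (¬P ∧ ¬(P ∧ P)): β-rule — branch into F ¬P  //  F ¬(P ∧ P).
          branch 1.2.1 (add F ¬P):
            ○ open, literals {P=true, Q=false, R=false}.
          branch 1.2.2 (add F ¬(P ∧ P)):
            F ¬(P ∧ P): α-rule — add T P, T P.
            ○ open, literals {P=true, Q=false, R=false}.
  branch 2 (add T (¬Q ↔ ((T ∧ ¬S) ∧ ¬R))):
    T (Q ↔ (¬R → Q)): β-rule — branch into T Q, T (¬R → Q)  //  F Q, F (¬R → Q).
      branch 2.1 (add T Q, T (¬R → Q)):
        T (¬Q ↔ ((T ∧ ¬S) ∧ ¬R)): β-rule — branch into T ¬Q, T ((T ∧ ¬S) ∧ ¬R)  //  F ¬Q, F ((T ∧ ¬S) ∧ ¬R).
          branch 2.1.1 (add T ¬Q, T ((T ∧ ¬S) ∧ ¬R)):
            × closes — contains both Q and ¬Q.
          branch 2.1.2 (add F ¬Q, F ((T ∧ ¬S) ∧ ¬R)):
            T (¬R → Q): β-rule — branch into F ¬R  //  T Q.
              branch 2.1.2.1 (add F ¬R):
                F ((T ∧ ¬S) ∧ ¬R): β-rule — branch into F (T ∧ ¬S)  //  F ¬R.
                  branch 2.1.2.1.1 (add F (T ∧ ¬S)):
                    F (T ∧ ¬S): β-rule — branch into F T  //  F ¬S.
                      branch 2.1.2.1.1.1 (add F T):
                        ○ open, literals {Q=true, R=true, T=false}.
                      branch 2.1.2.1.1.2 (add F ¬S):
                        ○ open, literals {Q=true, R=true, S=true}.
                  branch 2.1.2.1.2 (add F ¬R):
                    ○ open, literals {Q=true, R=true}.
              branch 2.1.2.2 (add T Q):
                F ((T ∧ ¬S) ∧ ¬R): β-rule — branch into F (T ∧ ¬S)  //  F ¬R.
                  branch 2.1.2.2.1 (add F (T ∧ ¬S)):
                    F (T ∧ ¬S): β-rule — branch into F T  //  F ¬S.
                      branch 2.1.2.2.1.1 (add F T):
                        ○ open, literals {Q=true, T=false}.
                      branch 2.1.2.2.1.2 (add F ¬S):
                        ○ open, literals {Q=true, S=true}.
                  branch 2.1.2.2.2 (add F ¬R):
                    ○ open, literals {Q=true, R=true}.
      branch 2.2 (add F Q, F (¬R → Q)):
        F (¬R → Q): α-rule — add T ¬R, F Q.
        T (¬Q ↔ ((T ∧ ¬S) ∧ ¬R)): β-rule — branch into T ¬Q, T ((T ∧ ¬S) ∧ ¬R)  //  F ¬Q, F ((T ∧ ¬S) ∧ ¬R).
          branch 2.2.1 (add T ¬Q, T ((T ∧ ¬S) ∧ ¬R)):
            T ((T ∧ ¬S) ∧ ¬R): α-rule — add T (T ∧ ¬S), T ¬R.
            T (T ∧ ¬S): α-rule — add T T, T ¬S.
            ○ open, literals {Q=false, R=false, S=false, T=true}.
          branch 2.2.2 (add F ¬Q, F ((T ∧ ¬S) ∧ ¬R)):
            × closes — contains both Q and ¬Q.
2 branches closed, 13 open.
An open branch gives a countermodel: P=true, Q=true, R=true (unmentioned atoms arbitrary); under it the original formula is false.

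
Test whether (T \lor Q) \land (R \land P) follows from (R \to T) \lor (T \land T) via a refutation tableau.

Initial set: {T ((R \to T) \lor (T \land T)); F ((T \lor Q) \land (R \land P))}.
T ((R \to T) \lor (T \land T)): β-rule — branch into T (R \to T)  //  T (T \land T).
  branch 1 (add T (R \to T)):
    F ((T \lor Q) \land (R \land P)): β-rule — branch into F (T \lor Q)  //  F (R \land P).
      branch 1.1 (add F (T \lor Q)):
        F (T \lor Q): α-rule — add F T, F Q.
        T (R \to T): β-rule — branch into F R  //  T T.
          branch 1.1.1 (add F R):
            ○ open, literals {Q=false, R=false, T=false}.
          branch 1.1.2 (add T T):
            × closes — contains both T and \lnot T.
      branch 1.2 (add F (R \land P)):
        T (R \to T): β-rule — branch into F R  //  T T.
          branch 1.2.1 (add F R):
            F (R \land P): β-rule — branch into F R  //  F P.
              branch 1.2.1.1 (add F R):
                ○ open, literals {R=false}.
              branch 1.2.1.2 (add F P):
                ○ open, literals {P=false, R=false}.
          branch 1.2.2 (add T T):
            F (R \land P): β-rule — branch into F R  //  F P.
              branch 1.2.2.1 (add F R):
                ○ open, literals {R=false, T=true}.
              branch 1.2.2.2 (add F P):
                ○ open, literals {P=false, T=true}.
  branch 2 (add T (T \land T)):
    T (T \land T): α-rule — add T T, T T.
    F ((T \lor Q) \land (R \land P)): β-rule — branch into F (T \lor Q)  //  F (R \land P).
      branch 2.1 (add F (T \lor Q)):
        F (T \lor Q): α-rule — add F T, F Q.
        × closes — contains both T and \lnot T.
      branch 2.2 (add F (R \land P)):
        F (R \land P): β-rule — branch into F R  //  F P.
          branch 2.2.1 (add F R):
            ○ open, literals {R=false, T=true}.
          branch 2.2.2 (add F P):
            ○ open, literals {P=false, T=true}.
2 branches closed, 7 open.
An open branch gives a countermodel: Q=false, R=false, T=false (unmentioned atoms arbitrary); the premises hold there but the conclusion fails.

No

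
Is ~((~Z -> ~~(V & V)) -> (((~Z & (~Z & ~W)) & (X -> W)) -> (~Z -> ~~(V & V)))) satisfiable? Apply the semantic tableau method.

Unsatisfiable

Initial set: {~((~Z -> ~~(V & V)) -> (((~Z & (~Z & ~W)) & (X -> W)) -> (~Z -> ~~(V & V))))}.
~((~Z -> ~~(V & V)) -> (((~Z & (~Z & ~W)) & (X -> W)) -> (~Z -> ~~(V & V)))): α-rule — add (~Z -> ~~(V & V)), ~(((~Z & (~Z & ~W)) & (X -> W)) -> (~Z -> ~~(V & V))).
~(((~Z & (~Z & ~W)) & (X -> W)) -> (~Z -> ~~(V & V))): α-rule — add ((~Z & (~Z & ~W)) & (X -> W)), ~(~Z -> ~~(V & V)).
((~Z & (~Z & ~W)) & (X -> W)): α-rule — add (~Z & (~Z & ~W)), (X -> W).
~(~Z -> ~~(V & V)): α-rule — add ~Z, ~~~(V & V).
(~Z & (~Z & ~W)): α-rule — add ~Z, (~Z & ~W).
~~~(V & V): drop double negation, giving ~(V & V).
(~Z & ~W): α-rule — add ~Z, ~W.
(~Z -> ~~(V & V)): β-rule — branch into ~~Z  //  ~~(V & V).
  branch 1 (add ~~Z):
    × closes — contains both Z and ~Z.
  branch 2 (add ~~(V & V)):
    ~~(V & V): drop double negation, giving (V & V).
    (V & V): α-rule — add V, V.
    (X -> W): β-rule — branch into ~X  //  W.
      branch 2.1 (add ~X):
        ~(V & V): β-rule — branch into ~V  //  ~V.
          branch 2.1.1 (add ~V):
            × closes — contains both V and ~V.
          branch 2.1.2 (add ~V):
            × closes — contains both V and ~V.
      branch 2.2 (add W):
        × closes — contains both W and ~W.
All 4 branches close.
Every branch closed; the formula is unsatisfiable.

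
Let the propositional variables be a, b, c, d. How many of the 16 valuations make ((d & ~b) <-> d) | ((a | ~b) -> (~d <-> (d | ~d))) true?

Initial set: {(((d & ~b) <-> d) | ((a | ~b) -> (~d <-> (d | ~d))))}.
(((d & ~b) <-> d) | ((a | ~b) -> (~d <-> (d | ~d)))): β-rule — branch into ((d & ~b) <-> d)  //  ((a | ~b) -> (~d <-> (d | ~d))).
  branch 1 (add ((d & ~b) <-> d)):
    ((d & ~b) <-> d): β-rule — branch into (d & ~b), d  //  ~(d & ~b), ~d.
      branch 1.1 (add (d & ~b), d):
        (d & ~b): α-rule — add d, ~b.
        ○ open, literals {b=false, d=true}.
      branch 1.2 (add ~(d & ~b), ~d):
        ~(d & ~b): β-rule — branch into ~d  //  ~~b.
          branch 1.2.1 (add ~d):
            ○ open, literals {d=false}.
          branch 1.2.2 (add ~~b):
            ○ open, literals {b=true, d=false}.
  branch 2 (add ((a | ~b) -> (~d <-> (d | ~d)))):
    ((a | ~b) -> (~d <-> (d | ~d))): β-rule — branch into ~(a | ~b)  //  (~d <-> (d | ~d)).
      branch 2.1 (add ~(a | ~b)):
        ~(a | ~b): α-rule — add ~a, ~~b.
        ○ open, literals {a=false, b=true}.
      branch 2.2 (add (~d <-> (d | ~d))):
        (~d <-> (d | ~d)): β-rule — branch into ~d, (d | ~d)  //  ~~d, ~(d | ~d).
          branch 2.2.1 (add ~d, (d | ~d)):
            (d | ~d): β-rule — branch into d  //  ~d.
              branch 2.2.1.1 (add d):
                × closes — contains both d and ~d.
              branch 2.2.1.2 (add ~d):
                ○ open, literals {d=false}.
          branch 2.2.2 (add ~~d, ~(d | ~d)):
            ~(d | ~d): α-rule — add ~d, ~~d.
            × closes — contains both d and ~d.
2 branches closed, 5 open.
Each open branch fixes some atoms; the unmentioned ones are free. Counting distinct full assignments: branch {b=false, d=true} (a, c) contributes 4 new; branch {d=false} (a, b, c) contributes 8 new; branch {b=true, d=false} (a, c) contributes 0 new; branch {a=false, b=true} (c, d) contributes 2 new; branch {d=false} (a, b, c) contributes 0 new. Total: 14.

14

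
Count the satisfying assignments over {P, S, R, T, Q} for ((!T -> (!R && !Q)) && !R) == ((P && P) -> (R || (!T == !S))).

Initial set: {(((!T -> (!R && !Q)) && !R) == ((P && P) -> (R || (!T == !S))))}.
(((!T -> (!R && !Q)) && !R) == ((P && P) -> (R || (!T == !S)))): β-rule — branch into ((!T -> (!R && !Q)) && !R), ((P && P) -> (R || (!T == !S)))  //  !((!T -> (!R && !Q)) && !R), !((P && P) -> (R || (!T == !S))).
  branch 1 (add ((!T -> (!R && !Q)) && !R), ((P && P) -> (R || (!T == !S)))):
    ((!T -> (!R && !Q)) && !R): α-rule — add (!T -> (!R && !Q)), !R.
    ((P && P) -> (R || (!T == !S))): β-rule — branch into !(P && P)  //  (R || (!T == !S)).
      branch 1.1 (add !(P && P)):
        (!T -> (!R && !Q)): β-rule — branch into !!T  //  (!R && !Q).
          branch 1.1.1 (add !!T):
            !(P && P): β-rule — branch into !P  //  !P.
              branch 1.1.1.1 (add !P):
                ○ open, literals {P=false, R=false, T=true}.
              branch 1.1.1.2 (add !P):
                ○ open, literals {P=false, R=false, T=true}.
          branch 1.1.2 (add (!R && !Q)):
            (!R && !Q): α-rule — add !R, !Q.
            !(P && P): β-rule — branch into !P  //  !P.
              branch 1.1.2.1 (add !P):
                ○ open, literals {P=false, Q=false, R=false}.
              branch 1.1.2.2 (add !P):
                ○ open, literals {P=false, Q=false, R=false}.
      branch 1.2 (add (R || (!T == !S))):
        (!T -> (!R && !Q)): β-rule — branch into !!T  //  (!R && !Q).
          branch 1.2.1 (add !!T):
            (R || (!T == !S)): β-rule — branch into R  //  (!T == !S).
              branch 1.2.1.1 (add R):
                × closes — contains both R and !R.
              branch 1.2.1.2 (add (!T == !S)):
                (!T == !S): β-rule — branch into !T, !S  //  !!T, !!S.
                  branch 1.2.1.2.1 (add !T, !S):
                    × closes — contains both T and !T.
                  branch 1.2.1.2.2 (add !!T, !!S):
                    ○ open, literals {R=false, S=true, T=true}.
          branch 1.2.2 (add (!R && !Q)):
            (!R && !Q): α-rule — add !R, !Q.
            (R || (!T == !S)): β-rule — branch into R  //  (!T == !S).
              branch 1.2.2.1 (add R):
                × closes — contains both R and !R.
              branch 1.2.2.2 (add (!T == !S)):
                (!T == !S): β-rule — branch into !T, !S  //  !!T, !!S.
                  branch 1.2.2.2.1 (add !T, !S):
                    ○ open, literals {Q=false, R=false, S=false, T=false}.
                  branch 1.2.2.2.2 (add !!T, !!S):
                    ○ open, literals {Q=false, R=false, S=true, T=true}.
  branch 2 (add !((!T -> (!R && !Q)) && !R), !((P && P) -> (R || (!T == !S)))):
    !((P && P) -> (R || (!T == !S))): α-rule — add (P && P), !(R || (!T == !S)).
    (P && P): α-rule — add P, P.
    !(R || (!T == !S)): α-rule — add !R, !(!T == !S).
    !((!T -> (!R && !Q)) && !R): β-rule — branch into !(!T -> (!R && !Q))  //  !!R.
      branch 2.1 (add !(!T -> (!R && !Q))):
        !(!T -> (!R && !Q)): α-rule — add !T, !(!R && !Q).
        !(!T == !S): β-rule — branch into !T, !!S  //  !!T, !S.
          branch 2.1.1 (add !T, !!S):
            !(!R && !Q): β-rule — branch into !!R  //  !!Q.
              branch 2.1.1.1 (add !!R):
                × closes — contains both R and !R.
              branch 2.1.1.2 (add !!Q):
                ○ open, literals {P=true, Q=true, R=false, S=true, T=false}.
          branch 2.1.2 (add !!T, !S):
            × closes — contains both T and !T.
      branch 2.2 (add !!R):
        × closes — contains both R and !R.
6 branches closed, 8 open.
Each open branch fixes some atoms; the unmentioned ones are free. Counting distinct full assignments: branch {P=false, R=false, T=true} (S, Q) contributes 4 new; branch {P=false, R=false, T=true} (S, Q) contributes 0 new; branch {P=false, Q=false, R=false} (S, T) contributes 2 new; branch {P=false, Q=false, R=false} (S, T) contributes 0 new; branch {R=false, S=true, T=true} (P, Q) contributes 2 new; branch {Q=false, R=false, S=false, T=false} (P) contributes 1 new; branch {Q=false, R=false, S=true, T=true} (P) contributes 0 new; branch {P=true, Q=true, R=false, S=true, T=false} (none free) contributes 1 new. Total: 10.

10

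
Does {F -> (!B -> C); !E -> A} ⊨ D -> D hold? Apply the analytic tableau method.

Initial set: {(F -> (!B -> C)); (!E -> A); !(D -> D)}.
!(D -> D): α-rule — add D, !D.
× closes — contains both D and !D.
All 1 branch closes.
Every branch closed, so the premises entail the conclusion.

Yes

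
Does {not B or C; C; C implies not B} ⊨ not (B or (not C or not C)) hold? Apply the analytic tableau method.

Initial set: {T (not B or C); T C; T (C implies not B); F not (B or (not C or not C))}.
T (not B or C): β-rule — branch into T not B  //  T C.
  branch 1 (add T not B):
    T (C implies not B): β-rule — branch into F C  //  T not B.
      branch 1.1 (add F C):
        × closes — contains both C and not C.
      branch 1.2 (add T not B):
        F not (B or (not C or not C)): β-rule — branch into T B  //  T (not C or not C).
          branch 1.2.1 (add T B):
            × closes — contains both B and not B.
          branch 1.2.2 (add T (not C or not C)):
            T (not C or not C): β-rule — branch into T not C  //  T not C.
              branch 1.2.2.1 (add T not C):
                × closes — contains both C and not C.
              branch 1.2.2.2 (add T not C):
                × closes — contains both C and not C.
  branch 2 (add T C):
    T (C implies not B): β-rule — branch into F C  //  T not B.
      branch 2.1 (add F C):
        × closes — contains both C and not C.
      branch 2.2 (add T not B):
        F not (B or (not C or not C)): β-rule — branch into T B  //  T (not C or not C).
          branch 2.2.1 (add T B):
            × closes — contains both B and not B.
          branch 2.2.2 (add T (not C or not C)):
            T (not C or not C): β-rule — branch into T not C  //  T not C.
              branch 2.2.2.1 (add T not C):
                × closes — contains both C and not C.
              branch 2.2.2.2 (add T not C):
                × closes — contains both C and not C.
All 8 branches close.
Every branch closed, so the premises entail the conclusion.

Yes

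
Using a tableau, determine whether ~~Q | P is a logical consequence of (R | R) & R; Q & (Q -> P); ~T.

Initial set: {((R | R) & R); (Q & (Q -> P)); ~T; ~(~~Q | P)}.
((R | R) & R): α-rule — add (R | R), R.
(Q & (Q -> P)): α-rule — add Q, (Q -> P).
~(~~Q | P): α-rule — add ~~~Q, ~P.
~~~Q: drop double negation, giving ~Q.
× closes — contains both Q and ~Q.
All 1 branch closes.
Every branch closed, so the premises entail the conclusion.

Yes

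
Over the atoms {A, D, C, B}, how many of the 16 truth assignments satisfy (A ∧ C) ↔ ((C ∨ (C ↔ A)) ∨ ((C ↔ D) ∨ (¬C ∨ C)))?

Initial set: {((A ∧ C) ↔ ((C ∨ (C ↔ A)) ∨ ((C ↔ D) ∨ (¬C ∨ C))))}.
((A ∧ C) ↔ ((C ∨ (C ↔ A)) ∨ ((C ↔ D) ∨ (¬C ∨ C)))): β-rule — branch into (A ∧ C), ((C ∨ (C ↔ A)) ∨ ((C ↔ D) ∨ (¬C ∨ C)))  //  ¬(A ∧ C), ¬((C ∨ (C ↔ A)) ∨ ((C ↔ D) ∨ (¬C ∨ C))).
  branch 1 (add (A ∧ C), ((C ∨ (C ↔ A)) ∨ ((C ↔ D) ∨ (¬C ∨ C)))):
    (A ∧ C): α-rule — add A, C.
    ((C ∨ (C ↔ A)) ∨ ((C ↔ D) ∨ (¬C ∨ C))): β-rule — branch into (C ∨ (C ↔ A))  //  ((C ↔ D) ∨ (¬C ∨ C)).
      branch 1.1 (add (C ∨ (C ↔ A))):
        (C ∨ (C ↔ A)): β-rule — branch into C  //  (C ↔ A).
          branch 1.1.1 (add C):
            ○ open, literals {A=1, C=1}.
          branch 1.1.2 (add (C ↔ A)):
            (C ↔ A): β-rule — branch into C, A  //  ¬C, ¬A.
              branch 1.1.2.1 (add C, A):
                ○ open, literals {A=1, C=1}.
              branch 1.1.2.2 (add ¬C, ¬A):
                × closes — contains both C and ¬C.
      branch 1.2 (add ((C ↔ D) ∨ (¬C ∨ C))):
        ((C ↔ D) ∨ (¬C ∨ C)): β-rule — branch into (C ↔ D)  //  (¬C ∨ C).
          branch 1.2.1 (add (C ↔ D)):
            (C ↔ D): β-rule — branch into C, D  //  ¬C, ¬D.
              branch 1.2.1.1 (add C, D):
                ○ open, literals {A=1, C=1, D=1}.
              branch 1.2.1.2 (add ¬C, ¬D):
                × closes — contains both C and ¬C.
          branch 1.2.2 (add (¬C ∨ C)):
            (¬C ∨ C): β-rule — branch into ¬C  //  C.
              branch 1.2.2.1 (add ¬C):
                × closes — contains both C and ¬C.
              branch 1.2.2.2 (add C):
                ○ open, literals {A=1, C=1}.
  branch 2 (add ¬(A ∧ C), ¬((C ∨ (C ↔ A)) ∨ ((C ↔ D) ∨ (¬C ∨ C)))):
    ¬((C ∨ (C ↔ A)) ∨ ((C ↔ D) ∨ (¬C ∨ C))): α-rule — add ¬(C ∨ (C ↔ A)), ¬((C ↔ D) ∨ (¬C ∨ C)).
    ¬(C ∨ (C ↔ A)): α-rule — add ¬C, ¬(C ↔ A).
    ¬((C ↔ D) ∨ (¬C ∨ C)): α-rule — add ¬(C ↔ D), ¬(¬C ∨ C).
    ¬(¬C ∨ C): α-rule — add ¬¬C, ¬C.
    × closes — contains both C and ¬C.
4 branches closed, 4 open.
Each open branch fixes some atoms; the unmentioned ones are free. Counting distinct full assignments: branch {A=1, C=1} (D, B) contributes 4 new; branch {A=1, C=1} (D, B) contributes 0 new; branch {A=1, C=1, D=1} (B) contributes 0 new; branch {A=1, C=1} (D, B) contributes 0 new. Total: 4.

4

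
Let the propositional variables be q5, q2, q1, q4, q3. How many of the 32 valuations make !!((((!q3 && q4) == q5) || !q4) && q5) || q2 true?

22

Initial set: {(!!((((!q3 && q4) == q5) || !q4) && q5) || q2)}.
(!!((((!q3 && q4) == q5) || !q4) && q5) || q2): β-rule — branch into !!((((!q3 && q4) == q5) || !q4) && q5)  //  q2.
  branch 1 (add !!((((!q3 && q4) == q5) || !q4) && q5)):
    !!((((!q3 && q4) == q5) || !q4) && q5): drop double negation, giving ((((!q3 && q4) == q5) || !q4) && q5).
    ((((!q3 && q4) == q5) || !q4) && q5): α-rule — add (((!q3 && q4) == q5) || !q4), q5.
    (((!q3 && q4) == q5) || !q4): β-rule — branch into ((!q3 && q4) == q5)  //  !q4.
      branch 1.1 (add ((!q3 && q4) == q5)):
        ((!q3 && q4) == q5): β-rule — branch into (!q3 && q4), q5  //  !(!q3 && q4), !q5.
          branch 1.1.1 (add (!q3 && q4), q5):
            (!q3 && q4): α-rule — add !q3, q4.
            ○ open, literals {q3=F, q4=T, q5=T}.
          branch 1.1.2 (add !(!q3 && q4), !q5):
            × closes — contains both q5 and !q5.
      branch 1.2 (add !q4):
        ○ open, literals {q4=F, q5=T}.
  branch 2 (add q2):
    ○ open, literals {q2=T}.
1 branch closed, 3 open.
Each open branch fixes some atoms; the unmentioned ones are free. Counting distinct full assignments: branch {q3=F, q4=T, q5=T} (q2, q1) contributes 4 new; branch {q4=F, q5=T} (q2, q1, q3) contributes 8 new; branch {q2=T} (q5, q1, q4, q3) contributes 10 new. Total: 22.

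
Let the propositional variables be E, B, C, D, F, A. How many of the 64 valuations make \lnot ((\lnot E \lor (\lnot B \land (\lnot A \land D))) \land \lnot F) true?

46

Initial set: {\lnot ((\lnot E \lor (\lnot B \land (\lnot A \land D))) \land \lnot F)}.
\lnot ((\lnot E \lor (\lnot B \land (\lnot A \land D))) \land \lnot F): β-rule — branch into \lnot (\lnot E \lor (\lnot B \land (\lnot A \land D)))  //  \lnot \lnot F.
  branch 1 (add \lnot (\lnot E \lor (\lnot B \land (\lnot A \land D)))):
    \lnot (\lnot E \lor (\lnot B \land (\lnot A \land D))): α-rule — add \lnot \lnot E, \lnot (\lnot B \land (\lnot A \land D)).
    \lnot (\lnot B \land (\lnot A \land D)): β-rule — branch into \lnot \lnot B  //  \lnot (\lnot A \land D).
      branch 1.1 (add \lnot \lnot B):
        ○ open, literals {B=true, E=true}.
      branch 1.2 (add \lnot (\lnot A \land D)):
        \lnot (\lnot A \land D): β-rule — branch into \lnot \lnot A  //  \lnot D.
          branch 1.2.1 (add \lnot \lnot A):
            ○ open, literals {A=true, E=true}.
          branch 1.2.2 (add \lnot D):
            ○ open, literals {D=false, E=true}.
  branch 2 (add \lnot \lnot F):
    ○ open, literals {F=true}.
0 branches closed, 4 open.
Each open branch fixes some atoms; the unmentioned ones are free. Counting distinct full assignments: branch {B=true, E=true} (C, D, F, A) contributes 16 new; branch {A=true, E=true} (B, C, D, F) contributes 8 new; branch {D=false, E=true} (B, C, F, A) contributes 4 new; branch {F=true} (E, B, C, D, A) contributes 18 new. Total: 46.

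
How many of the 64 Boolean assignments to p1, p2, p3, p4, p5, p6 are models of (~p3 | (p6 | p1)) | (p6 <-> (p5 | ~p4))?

58

Initial set: {((~p3 | (p6 | p1)) | (p6 <-> (p5 | ~p4)))}.
((~p3 | (p6 | p1)) | (p6 <-> (p5 | ~p4))): β-rule — branch into (~p3 | (p6 | p1))  //  (p6 <-> (p5 | ~p4)).
  branch 1 (add (~p3 | (p6 | p1))):
    (~p3 | (p6 | p1)): β-rule — branch into ~p3  //  (p6 | p1).
      branch 1.1 (add ~p3):
        ○ open, literals {p3=false}.
      branch 1.2 (add (p6 | p1)):
        (p6 | p1): β-rule — branch into p6  //  p1.
          branch 1.2.1 (add p6):
            ○ open, literals {p6=true}.
          branch 1.2.2 (add p1):
            ○ open, literals {p1=true}.
  branch 2 (add (p6 <-> (p5 | ~p4))):
    (p6 <-> (p5 | ~p4)): β-rule — branch into p6, (p5 | ~p4)  //  ~p6, ~(p5 | ~p4).
      branch 2.1 (add p6, (p5 | ~p4)):
        (p5 | ~p4): β-rule — branch into p5  //  ~p4.
          branch 2.1.1 (add p5):
            ○ open, literals {p5=true, p6=true}.
          branch 2.1.2 (add ~p4):
            ○ open, literals {p4=false, p6=true}.
      branch 2.2 (add ~p6, ~(p5 | ~p4)):
        ~(p5 | ~p4): α-rule — add ~p5, ~~p4.
        ○ open, literals {p4=true, p5=false, p6=false}.
0 branches closed, 6 open.
Each open branch fixes some atoms; the unmentioned ones are free. Counting distinct full assignments: branch {p3=false} (p1, p2, p4, p5, p6) contributes 32 new; branch {p6=true} (p1, p2, p3, p4, p5) contributes 16 new; branch {p1=true} (p2, p3, p4, p5, p6) contributes 8 new; branch {p5=true, p6=true} (p1, p2, p3, p4) contributes 0 new; branch {p4=false, p6=true} (p1, p2, p3, p5) contributes 0 new; branch {p4=true, p5=false, p6=false} (p1, p2, p3) contributes 2 new. Total: 58.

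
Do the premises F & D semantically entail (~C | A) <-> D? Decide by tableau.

No

Initial set: {(F & D); ~((~C | A) <-> D)}.
(F & D): α-rule — add F, D.
~((~C | A) <-> D): β-rule — branch into (~C | A), ~D  //  ~(~C | A), D.
  branch 1 (add (~C | A), ~D):
    × closes — contains both D and ~D.
  branch 2 (add ~(~C | A), D):
    ~(~C | A): α-rule — add ~~C, ~A.
    ○ open, literals {A=0, C=1, D=1, F=1}.
1 branch closed, 1 open.
An open branch gives a countermodel: A=0, C=1, D=1, F=1 (unmentioned atoms arbitrary); the premises hold there but the conclusion fails.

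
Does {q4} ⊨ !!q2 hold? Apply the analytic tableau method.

Initial set: {q4; !!!q2}.
!!!q2: drop double negation, giving !q2.
○ open, literals {q2=false, q4=true}.
0 branches closed, 1 open.
An open branch gives a countermodel: q2=false, q4=true (unmentioned atoms arbitrary); the premises hold there but the conclusion fails.

No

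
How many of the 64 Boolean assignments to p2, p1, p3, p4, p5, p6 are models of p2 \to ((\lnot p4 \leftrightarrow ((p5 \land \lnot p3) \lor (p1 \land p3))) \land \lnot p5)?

Initial set: {T (p2 \to ((\lnot p4 \leftrightarrow ((p5 \land \lnot p3) \lor (p1 \land p3))) \land \lnot p5))}.
T (p2 \to ((\lnot p4 \leftrightarrow ((p5 \land \lnot p3) \lor (p1 \land p3))) \land \lnot p5)): β-rule — branch into F p2  //  T ((\lnot p4 \leftrightarrow ((p5 \land \lnot p3) \lor (p1 \land p3))) \land \lnot p5).
  branch 1 (add F p2):
    ○ open, literals {p2=0}.
  branch 2 (add T ((\lnot p4 \leftrightarrow ((p5 \land \lnot p3) \lor (p1 \land p3))) \land \lnot p5)):
    T ((\lnot p4 \leftrightarrow ((p5 \land \lnot p3) \lor (p1 \land p3))) \land \lnot p5): α-rule — add T (\lnot p4 \leftrightarrow ((p5 \land \lnot p3) \lor (p1 \land p3))), T \lnot p5.
    T (\lnot p4 \leftrightarrow ((p5 \land \lnot p3) \lor (p1 \land p3))): β-rule — branch into T \lnot p4, T ((p5 \land \lnot p3) \lor (p1 \land p3))  //  F \lnot p4, F ((p5 \land \lnot p3) \lor (p1 \land p3)).
      branch 2.1 (add T \lnot p4, T ((p5 \land \lnot p3) \lor (p1 \land p3))):
        T ((p5 \land \lnot p3) \lor (p1 \land p3)): β-rule — branch into T (p5 \land \lnot p3)  //  T (p1 \land p3).
          branch 2.1.1 (add T (p5 \land \lnot p3)):
            T (p5 \land \lnot p3): α-rule — add T p5, T \lnot p3.
            × closes — contains both p5 and \lnot p5.
          branch 2.1.2 (add T (p1 \land p3)):
            T (p1 \land p3): α-rule — add T p1, T p3.
            ○ open, literals {p1=1, p3=1, p4=0, p5=0}.
      branch 2.2 (add F \lnot p4, F ((p5 \land \lnot p3) \lor (p1 \land p3))):
        F ((p5 \land \lnot p3) \lor (p1 \land p3)): α-rule — add F (p5 \land \lnot p3), F (p1 \land p3).
        F (p5 \land \lnot p3): β-rule — branch into F p5  //  F \lnot p3.
          branch 2.2.1 (add F p5):
            F (p1 \land p3): β-rule — branch into F p1  //  F p3.
              branch 2.2.1.1 (add F p1):
                ○ open, literals {p1=0, p4=1, p5=0}.
              branch 2.2.1.2 (add F p3):
                ○ open, literals {p3=0, p4=1, p5=0}.
          branch 2.2.2 (add F \lnot p3):
            F (p1 \land p3): β-rule — branch into F p1  //  F p3.
              branch 2.2.2.1 (add F p1):
                ○ open, literals {p1=0, p3=1, p4=1, p5=0}.
              branch 2.2.2.2 (add F p3):
                × closes — contains both p3 and \lnot p3.
2 branches closed, 5 open.
Each open branch fixes some atoms; the unmentioned ones are free. Counting distinct full assignments: branch {p2=0} (p1, p3, p4, p5, p6) contributes 32 new; branch {p1=1, p3=1, p4=0, p5=0} (p2, p6) contributes 2 new; branch {p1=0, p4=1, p5=0} (p2, p3, p6) contributes 4 new; branch {p3=0, p4=1, p5=0} (p2, p1, p6) contributes 2 new; branch {p1=0, p3=1, p4=1, p5=0} (p2, p6) contributes 0 new. Total: 40.

40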